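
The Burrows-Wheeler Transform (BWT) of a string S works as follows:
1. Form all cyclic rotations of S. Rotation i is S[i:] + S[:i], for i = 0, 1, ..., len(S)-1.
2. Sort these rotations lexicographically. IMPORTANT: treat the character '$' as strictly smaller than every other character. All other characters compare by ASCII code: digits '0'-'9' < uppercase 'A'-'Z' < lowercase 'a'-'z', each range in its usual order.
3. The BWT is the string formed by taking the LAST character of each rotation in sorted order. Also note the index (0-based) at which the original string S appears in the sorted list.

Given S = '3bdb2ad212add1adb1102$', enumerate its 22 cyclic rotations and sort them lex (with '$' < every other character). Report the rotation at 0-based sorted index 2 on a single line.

All 22 rotations (rotation i = S[i:]+S[:i]):
  rot[0] = 3bdb2ad212add1adb1102$
  rot[1] = bdb2ad212add1adb1102$3
  rot[2] = db2ad212add1adb1102$3b
  rot[3] = b2ad212add1adb1102$3bd
  rot[4] = 2ad212add1adb1102$3bdb
  rot[5] = ad212add1adb1102$3bdb2
  rot[6] = d212add1adb1102$3bdb2a
  rot[7] = 212add1adb1102$3bdb2ad
  rot[8] = 12add1adb1102$3bdb2ad2
  rot[9] = 2add1adb1102$3bdb2ad21
  rot[10] = add1adb1102$3bdb2ad212
  rot[11] = dd1adb1102$3bdb2ad212a
  rot[12] = d1adb1102$3bdb2ad212ad
  rot[13] = 1adb1102$3bdb2ad212add
  rot[14] = adb1102$3bdb2ad212add1
  rot[15] = db1102$3bdb2ad212add1a
  rot[16] = b1102$3bdb2ad212add1ad
  rot[17] = 1102$3bdb2ad212add1adb
  rot[18] = 102$3bdb2ad212add1adb1
  rot[19] = 02$3bdb2ad212add1adb11
  rot[20] = 2$3bdb2ad212add1adb110
  rot[21] = $3bdb2ad212add1adb1102
Sorted (with $ < everything):
  sorted[0] = $3bdb2ad212add1adb1102
  sorted[1] = 02$3bdb2ad212add1adb11
  sorted[2] = 102$3bdb2ad212add1adb1
  sorted[3] = 1102$3bdb2ad212add1adb
  sorted[4] = 12add1adb1102$3bdb2ad2
  sorted[5] = 1adb1102$3bdb2ad212add
  sorted[6] = 2$3bdb2ad212add1adb110
  sorted[7] = 212add1adb1102$3bdb2ad
  sorted[8] = 2ad212add1adb1102$3bdb
  sorted[9] = 2add1adb1102$3bdb2ad21
  sorted[10] = 3bdb2ad212add1adb1102$
  sorted[11] = ad212add1adb1102$3bdb2
  sorted[12] = adb1102$3bdb2ad212add1
  sorted[13] = add1adb1102$3bdb2ad212
  sorted[14] = b1102$3bdb2ad212add1ad
  sorted[15] = b2ad212add1adb1102$3bd
  sorted[16] = bdb2ad212add1adb1102$3
  sorted[17] = d1adb1102$3bdb2ad212ad
  sorted[18] = d212add1adb1102$3bdb2a
  sorted[19] = db1102$3bdb2ad212add1a
  sorted[20] = db2ad212add1adb1102$3b
  sorted[21] = dd1adb1102$3bdb2ad212a
sorted[2] = 102$3bdb2ad212add1adb1

Answer: 102$3bdb2ad212add1adb1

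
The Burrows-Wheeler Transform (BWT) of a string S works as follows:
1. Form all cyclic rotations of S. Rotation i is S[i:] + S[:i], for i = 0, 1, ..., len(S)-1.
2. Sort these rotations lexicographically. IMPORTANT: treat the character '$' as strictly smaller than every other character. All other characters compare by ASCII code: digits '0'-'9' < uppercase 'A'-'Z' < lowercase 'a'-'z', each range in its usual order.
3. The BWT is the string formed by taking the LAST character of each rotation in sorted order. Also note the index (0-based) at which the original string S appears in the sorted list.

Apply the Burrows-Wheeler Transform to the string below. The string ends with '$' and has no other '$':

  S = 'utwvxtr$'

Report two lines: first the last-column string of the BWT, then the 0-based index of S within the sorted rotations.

All 8 rotations (rotation i = S[i:]+S[:i]):
  rot[0] = utwvxtr$
  rot[1] = twvxtr$u
  rot[2] = wvxtr$ut
  rot[3] = vxtr$utw
  rot[4] = xtr$utwv
  rot[5] = tr$utwvx
  rot[6] = r$utwvxt
  rot[7] = $utwvxtr
Sorted (with $ < everything):
  sorted[0] = $utwvxtr  (last char: 'r')
  sorted[1] = r$utwvxt  (last char: 't')
  sorted[2] = tr$utwvx  (last char: 'x')
  sorted[3] = twvxtr$u  (last char: 'u')
  sorted[4] = utwvxtr$  (last char: '$')
  sorted[5] = vxtr$utw  (last char: 'w')
  sorted[6] = wvxtr$ut  (last char: 't')
  sorted[7] = xtr$utwv  (last char: 'v')
Last column: rtxu$wtv
Original string S is at sorted index 4

Answer: rtxu$wtv
4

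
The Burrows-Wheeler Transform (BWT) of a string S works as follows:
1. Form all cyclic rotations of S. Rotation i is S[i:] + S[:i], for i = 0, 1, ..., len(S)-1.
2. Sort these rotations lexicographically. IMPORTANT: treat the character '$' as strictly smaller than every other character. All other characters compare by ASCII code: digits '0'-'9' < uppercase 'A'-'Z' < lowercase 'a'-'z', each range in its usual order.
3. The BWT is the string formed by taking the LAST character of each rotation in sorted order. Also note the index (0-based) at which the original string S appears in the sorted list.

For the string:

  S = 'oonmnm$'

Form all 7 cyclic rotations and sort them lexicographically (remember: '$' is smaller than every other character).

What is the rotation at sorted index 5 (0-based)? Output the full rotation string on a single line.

All 7 rotations (rotation i = S[i:]+S[:i]):
  rot[0] = oonmnm$
  rot[1] = onmnm$o
  rot[2] = nmnm$oo
  rot[3] = mnm$oon
  rot[4] = nm$oonm
  rot[5] = m$oonmn
  rot[6] = $oonmnm
Sorted (with $ < everything):
  sorted[0] = $oonmnm
  sorted[1] = m$oonmn
  sorted[2] = mnm$oon
  sorted[3] = nm$oonm
  sorted[4] = nmnm$oo
  sorted[5] = onmnm$o
  sorted[6] = oonmnm$
sorted[5] = onmnm$o

Answer: onmnm$o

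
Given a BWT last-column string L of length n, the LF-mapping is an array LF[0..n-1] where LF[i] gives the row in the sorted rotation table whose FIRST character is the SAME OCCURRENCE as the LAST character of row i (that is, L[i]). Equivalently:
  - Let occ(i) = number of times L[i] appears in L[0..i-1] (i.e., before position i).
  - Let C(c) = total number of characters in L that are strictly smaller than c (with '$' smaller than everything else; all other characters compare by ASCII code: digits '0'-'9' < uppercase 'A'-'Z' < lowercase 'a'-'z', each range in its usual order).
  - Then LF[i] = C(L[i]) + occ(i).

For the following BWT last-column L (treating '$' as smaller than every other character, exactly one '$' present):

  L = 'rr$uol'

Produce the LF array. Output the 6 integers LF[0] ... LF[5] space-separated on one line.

Answer: 3 4 0 5 2 1

Derivation:
Char counts: '$':1, 'l':1, 'o':1, 'r':2, 'u':1
C (first-col start): C('$')=0, C('l')=1, C('o')=2, C('r')=3, C('u')=5
L[0]='r': occ=0, LF[0]=C('r')+0=3+0=3
L[1]='r': occ=1, LF[1]=C('r')+1=3+1=4
L[2]='$': occ=0, LF[2]=C('$')+0=0+0=0
L[3]='u': occ=0, LF[3]=C('u')+0=5+0=5
L[4]='o': occ=0, LF[4]=C('o')+0=2+0=2
L[5]='l': occ=0, LF[5]=C('l')+0=1+0=1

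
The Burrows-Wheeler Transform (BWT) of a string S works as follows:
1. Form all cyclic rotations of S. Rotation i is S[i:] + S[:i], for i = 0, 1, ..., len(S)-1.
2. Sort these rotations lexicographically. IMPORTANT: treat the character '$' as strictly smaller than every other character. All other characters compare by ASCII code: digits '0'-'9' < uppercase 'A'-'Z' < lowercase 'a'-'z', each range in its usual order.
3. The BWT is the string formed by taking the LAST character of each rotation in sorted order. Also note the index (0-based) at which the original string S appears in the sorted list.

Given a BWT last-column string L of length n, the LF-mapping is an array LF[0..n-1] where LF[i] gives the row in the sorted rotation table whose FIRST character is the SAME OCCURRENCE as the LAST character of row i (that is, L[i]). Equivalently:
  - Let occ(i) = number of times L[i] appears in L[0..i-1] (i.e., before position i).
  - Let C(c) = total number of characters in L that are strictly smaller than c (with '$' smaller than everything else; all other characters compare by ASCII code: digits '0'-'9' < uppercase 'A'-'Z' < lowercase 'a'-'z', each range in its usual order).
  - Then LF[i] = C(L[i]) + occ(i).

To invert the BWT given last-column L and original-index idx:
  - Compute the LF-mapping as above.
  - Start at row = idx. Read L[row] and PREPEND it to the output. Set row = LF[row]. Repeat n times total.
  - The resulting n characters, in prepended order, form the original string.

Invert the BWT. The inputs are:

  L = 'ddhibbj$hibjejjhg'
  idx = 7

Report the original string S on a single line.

Answer: gjjibhjjeihhbdbd$

Derivation:
LF mapping: 4 5 8 11 1 2 13 0 9 12 3 14 6 15 16 10 7
Walk LF starting at row 7, prepending L[row]:
  step 1: row=7, L[7]='$', prepend. Next row=LF[7]=0
  step 2: row=0, L[0]='d', prepend. Next row=LF[0]=4
  step 3: row=4, L[4]='b', prepend. Next row=LF[4]=1
  step 4: row=1, L[1]='d', prepend. Next row=LF[1]=5
  step 5: row=5, L[5]='b', prepend. Next row=LF[5]=2
  step 6: row=2, L[2]='h', prepend. Next row=LF[2]=8
  step 7: row=8, L[8]='h', prepend. Next row=LF[8]=9
  step 8: row=9, L[9]='i', prepend. Next row=LF[9]=12
  step 9: row=12, L[12]='e', prepend. Next row=LF[12]=6
  step 10: row=6, L[6]='j', prepend. Next row=LF[6]=13
  step 11: row=13, L[13]='j', prepend. Next row=LF[13]=15
  step 12: row=15, L[15]='h', prepend. Next row=LF[15]=10
  step 13: row=10, L[10]='b', prepend. Next row=LF[10]=3
  step 14: row=3, L[3]='i', prepend. Next row=LF[3]=11
  step 15: row=11, L[11]='j', prepend. Next row=LF[11]=14
  step 16: row=14, L[14]='j', prepend. Next row=LF[14]=16
  step 17: row=16, L[16]='g', prepend. Next row=LF[16]=7
Reversed output: gjjibhjjeihhbdbd$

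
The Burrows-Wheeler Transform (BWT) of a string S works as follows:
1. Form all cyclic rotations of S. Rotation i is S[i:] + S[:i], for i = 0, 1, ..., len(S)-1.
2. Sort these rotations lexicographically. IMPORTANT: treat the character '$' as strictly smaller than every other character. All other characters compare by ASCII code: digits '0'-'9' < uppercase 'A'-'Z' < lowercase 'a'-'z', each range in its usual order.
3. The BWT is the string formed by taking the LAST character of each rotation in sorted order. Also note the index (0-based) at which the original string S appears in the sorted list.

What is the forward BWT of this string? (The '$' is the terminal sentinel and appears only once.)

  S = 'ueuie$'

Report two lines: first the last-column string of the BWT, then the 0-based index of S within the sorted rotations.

All 6 rotations (rotation i = S[i:]+S[:i]):
  rot[0] = ueuie$
  rot[1] = euie$u
  rot[2] = uie$ue
  rot[3] = ie$ueu
  rot[4] = e$ueui
  rot[5] = $ueuie
Sorted (with $ < everything):
  sorted[0] = $ueuie  (last char: 'e')
  sorted[1] = e$ueui  (last char: 'i')
  sorted[2] = euie$u  (last char: 'u')
  sorted[3] = ie$ueu  (last char: 'u')
  sorted[4] = ueuie$  (last char: '$')
  sorted[5] = uie$ue  (last char: 'e')
Last column: eiuu$e
Original string S is at sorted index 4

Answer: eiuu$e
4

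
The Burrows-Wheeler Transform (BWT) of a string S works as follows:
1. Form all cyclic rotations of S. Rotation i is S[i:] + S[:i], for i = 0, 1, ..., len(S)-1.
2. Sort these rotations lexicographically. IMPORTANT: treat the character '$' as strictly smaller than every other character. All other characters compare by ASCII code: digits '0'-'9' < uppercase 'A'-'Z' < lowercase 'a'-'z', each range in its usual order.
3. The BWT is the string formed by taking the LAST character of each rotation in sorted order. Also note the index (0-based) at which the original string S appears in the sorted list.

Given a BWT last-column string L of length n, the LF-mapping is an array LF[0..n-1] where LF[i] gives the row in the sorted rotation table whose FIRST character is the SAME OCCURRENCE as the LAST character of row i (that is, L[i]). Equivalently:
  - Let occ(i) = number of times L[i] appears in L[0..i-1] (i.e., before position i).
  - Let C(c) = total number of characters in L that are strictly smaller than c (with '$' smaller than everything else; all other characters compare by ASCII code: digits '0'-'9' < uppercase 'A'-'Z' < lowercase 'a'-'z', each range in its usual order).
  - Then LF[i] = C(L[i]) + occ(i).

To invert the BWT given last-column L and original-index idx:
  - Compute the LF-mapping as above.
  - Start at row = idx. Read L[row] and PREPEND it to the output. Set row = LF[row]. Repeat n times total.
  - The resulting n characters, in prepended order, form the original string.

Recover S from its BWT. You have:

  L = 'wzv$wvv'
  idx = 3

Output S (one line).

Answer: vzvvww$

Derivation:
LF mapping: 4 6 1 0 5 2 3
Walk LF starting at row 3, prepending L[row]:
  step 1: row=3, L[3]='$', prepend. Next row=LF[3]=0
  step 2: row=0, L[0]='w', prepend. Next row=LF[0]=4
  step 3: row=4, L[4]='w', prepend. Next row=LF[4]=5
  step 4: row=5, L[5]='v', prepend. Next row=LF[5]=2
  step 5: row=2, L[2]='v', prepend. Next row=LF[2]=1
  step 6: row=1, L[1]='z', prepend. Next row=LF[1]=6
  step 7: row=6, L[6]='v', prepend. Next row=LF[6]=3
Reversed output: vzvvww$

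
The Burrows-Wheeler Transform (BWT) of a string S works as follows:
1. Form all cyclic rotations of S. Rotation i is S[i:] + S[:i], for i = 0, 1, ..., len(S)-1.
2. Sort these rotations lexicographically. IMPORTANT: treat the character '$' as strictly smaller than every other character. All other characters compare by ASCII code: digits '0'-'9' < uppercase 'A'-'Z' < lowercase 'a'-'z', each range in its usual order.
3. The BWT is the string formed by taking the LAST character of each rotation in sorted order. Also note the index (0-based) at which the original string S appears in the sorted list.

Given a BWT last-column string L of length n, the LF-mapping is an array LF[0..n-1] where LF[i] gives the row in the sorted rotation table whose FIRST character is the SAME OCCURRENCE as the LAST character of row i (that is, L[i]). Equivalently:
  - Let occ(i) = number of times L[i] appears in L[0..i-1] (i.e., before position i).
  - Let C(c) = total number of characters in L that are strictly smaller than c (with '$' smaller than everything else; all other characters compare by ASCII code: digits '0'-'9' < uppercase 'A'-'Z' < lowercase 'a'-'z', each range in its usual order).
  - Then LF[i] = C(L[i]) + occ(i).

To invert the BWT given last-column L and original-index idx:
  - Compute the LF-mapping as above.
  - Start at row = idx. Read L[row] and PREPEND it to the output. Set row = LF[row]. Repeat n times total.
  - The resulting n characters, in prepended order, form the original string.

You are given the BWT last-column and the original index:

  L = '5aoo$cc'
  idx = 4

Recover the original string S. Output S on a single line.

LF mapping: 1 2 5 6 0 3 4
Walk LF starting at row 4, prepending L[row]:
  step 1: row=4, L[4]='$', prepend. Next row=LF[4]=0
  step 2: row=0, L[0]='5', prepend. Next row=LF[0]=1
  step 3: row=1, L[1]='a', prepend. Next row=LF[1]=2
  step 4: row=2, L[2]='o', prepend. Next row=LF[2]=5
  step 5: row=5, L[5]='c', prepend. Next row=LF[5]=3
  step 6: row=3, L[3]='o', prepend. Next row=LF[3]=6
  step 7: row=6, L[6]='c', prepend. Next row=LF[6]=4
Reversed output: cocoa5$

Answer: cocoa5$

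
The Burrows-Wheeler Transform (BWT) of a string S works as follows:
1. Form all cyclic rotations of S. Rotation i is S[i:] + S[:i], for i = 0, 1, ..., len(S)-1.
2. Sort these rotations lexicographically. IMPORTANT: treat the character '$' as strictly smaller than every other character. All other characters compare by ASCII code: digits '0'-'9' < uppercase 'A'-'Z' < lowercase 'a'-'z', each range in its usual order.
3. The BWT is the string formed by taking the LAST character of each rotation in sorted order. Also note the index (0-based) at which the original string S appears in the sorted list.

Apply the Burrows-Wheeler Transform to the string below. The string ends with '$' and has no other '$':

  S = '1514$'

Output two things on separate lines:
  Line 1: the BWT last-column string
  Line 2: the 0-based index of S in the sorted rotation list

All 5 rotations (rotation i = S[i:]+S[:i]):
  rot[0] = 1514$
  rot[1] = 514$1
  rot[2] = 14$15
  rot[3] = 4$151
  rot[4] = $1514
Sorted (with $ < everything):
  sorted[0] = $1514  (last char: '4')
  sorted[1] = 14$15  (last char: '5')
  sorted[2] = 1514$  (last char: '$')
  sorted[3] = 4$151  (last char: '1')
  sorted[4] = 514$1  (last char: '1')
Last column: 45$11
Original string S is at sorted index 2

Answer: 45$11
2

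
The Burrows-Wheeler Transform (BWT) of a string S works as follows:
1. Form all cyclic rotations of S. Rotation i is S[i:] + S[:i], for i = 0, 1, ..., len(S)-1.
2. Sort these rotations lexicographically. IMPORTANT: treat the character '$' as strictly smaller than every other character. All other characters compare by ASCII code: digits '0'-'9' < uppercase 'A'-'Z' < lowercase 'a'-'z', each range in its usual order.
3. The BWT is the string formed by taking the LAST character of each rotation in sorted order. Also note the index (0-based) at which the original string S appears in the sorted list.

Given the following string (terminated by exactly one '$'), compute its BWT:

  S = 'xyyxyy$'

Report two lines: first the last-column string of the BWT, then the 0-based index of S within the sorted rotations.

Answer: yy$yyxx
2

Derivation:
All 7 rotations (rotation i = S[i:]+S[:i]):
  rot[0] = xyyxyy$
  rot[1] = yyxyy$x
  rot[2] = yxyy$xy
  rot[3] = xyy$xyy
  rot[4] = yy$xyyx
  rot[5] = y$xyyxy
  rot[6] = $xyyxyy
Sorted (with $ < everything):
  sorted[0] = $xyyxyy  (last char: 'y')
  sorted[1] = xyy$xyy  (last char: 'y')
  sorted[2] = xyyxyy$  (last char: '$')
  sorted[3] = y$xyyxy  (last char: 'y')
  sorted[4] = yxyy$xy  (last char: 'y')
  sorted[5] = yy$xyyx  (last char: 'x')
  sorted[6] = yyxyy$x  (last char: 'x')
Last column: yy$yyxx
Original string S is at sorted index 2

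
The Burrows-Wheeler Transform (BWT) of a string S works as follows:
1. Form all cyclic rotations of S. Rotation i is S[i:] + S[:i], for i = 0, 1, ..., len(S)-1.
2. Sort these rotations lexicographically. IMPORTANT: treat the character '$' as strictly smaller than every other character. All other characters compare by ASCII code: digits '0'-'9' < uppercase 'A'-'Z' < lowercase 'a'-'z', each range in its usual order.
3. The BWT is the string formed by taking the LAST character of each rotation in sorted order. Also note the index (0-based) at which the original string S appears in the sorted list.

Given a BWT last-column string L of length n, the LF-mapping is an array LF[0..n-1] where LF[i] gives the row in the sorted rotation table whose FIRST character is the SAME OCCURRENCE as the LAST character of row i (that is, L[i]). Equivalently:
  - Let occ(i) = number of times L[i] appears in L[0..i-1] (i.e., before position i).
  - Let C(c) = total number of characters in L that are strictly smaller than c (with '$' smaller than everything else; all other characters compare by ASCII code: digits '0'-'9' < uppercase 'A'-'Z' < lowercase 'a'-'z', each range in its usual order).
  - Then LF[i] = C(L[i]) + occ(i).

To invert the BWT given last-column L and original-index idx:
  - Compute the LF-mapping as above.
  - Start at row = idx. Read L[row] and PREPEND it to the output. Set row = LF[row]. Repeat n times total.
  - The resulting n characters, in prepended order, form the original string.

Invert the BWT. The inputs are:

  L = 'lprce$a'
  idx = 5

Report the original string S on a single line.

LF mapping: 4 5 6 2 3 0 1
Walk LF starting at row 5, prepending L[row]:
  step 1: row=5, L[5]='$', prepend. Next row=LF[5]=0
  step 2: row=0, L[0]='l', prepend. Next row=LF[0]=4
  step 3: row=4, L[4]='e', prepend. Next row=LF[4]=3
  step 4: row=3, L[3]='c', prepend. Next row=LF[3]=2
  step 5: row=2, L[2]='r', prepend. Next row=LF[2]=6
  step 6: row=6, L[6]='a', prepend. Next row=LF[6]=1
  step 7: row=1, L[1]='p', prepend. Next row=LF[1]=5
Reversed output: parcel$

Answer: parcel$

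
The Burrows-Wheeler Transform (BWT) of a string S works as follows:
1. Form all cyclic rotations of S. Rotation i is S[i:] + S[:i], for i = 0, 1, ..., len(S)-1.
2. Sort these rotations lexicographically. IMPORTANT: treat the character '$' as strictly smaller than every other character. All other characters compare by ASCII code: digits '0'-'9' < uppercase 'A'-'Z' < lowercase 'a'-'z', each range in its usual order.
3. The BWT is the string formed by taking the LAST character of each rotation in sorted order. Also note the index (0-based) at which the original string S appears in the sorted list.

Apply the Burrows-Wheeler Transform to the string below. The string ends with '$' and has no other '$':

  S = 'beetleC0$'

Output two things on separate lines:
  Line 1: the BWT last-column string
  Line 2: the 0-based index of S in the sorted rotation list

All 9 rotations (rotation i = S[i:]+S[:i]):
  rot[0] = beetleC0$
  rot[1] = eetleC0$b
  rot[2] = etleC0$be
  rot[3] = tleC0$bee
  rot[4] = leC0$beet
  rot[5] = eC0$beetl
  rot[6] = C0$beetle
  rot[7] = 0$beetleC
  rot[8] = $beetleC0
Sorted (with $ < everything):
  sorted[0] = $beetleC0  (last char: '0')
  sorted[1] = 0$beetleC  (last char: 'C')
  sorted[2] = C0$beetle  (last char: 'e')
  sorted[3] = beetleC0$  (last char: '$')
  sorted[4] = eC0$beetl  (last char: 'l')
  sorted[5] = eetleC0$b  (last char: 'b')
  sorted[6] = etleC0$be  (last char: 'e')
  sorted[7] = leC0$beet  (last char: 't')
  sorted[8] = tleC0$bee  (last char: 'e')
Last column: 0Ce$lbete
Original string S is at sorted index 3

Answer: 0Ce$lbete
3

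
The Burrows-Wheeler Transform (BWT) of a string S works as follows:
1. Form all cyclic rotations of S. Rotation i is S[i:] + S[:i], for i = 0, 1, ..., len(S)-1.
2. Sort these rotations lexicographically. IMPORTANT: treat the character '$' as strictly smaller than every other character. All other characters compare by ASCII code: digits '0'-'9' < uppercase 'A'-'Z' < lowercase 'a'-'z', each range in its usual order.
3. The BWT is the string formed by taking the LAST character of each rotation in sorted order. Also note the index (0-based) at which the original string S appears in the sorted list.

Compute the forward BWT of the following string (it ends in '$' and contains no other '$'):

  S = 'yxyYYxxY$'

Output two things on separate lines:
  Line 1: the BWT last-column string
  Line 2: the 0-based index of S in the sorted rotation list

All 9 rotations (rotation i = S[i:]+S[:i]):
  rot[0] = yxyYYxxY$
  rot[1] = xyYYxxY$y
  rot[2] = yYYxxY$yx
  rot[3] = YYxxY$yxy
  rot[4] = YxxY$yxyY
  rot[5] = xxY$yxyYY
  rot[6] = xY$yxyYYx
  rot[7] = Y$yxyYYxx
  rot[8] = $yxyYYxxY
Sorted (with $ < everything):
  sorted[0] = $yxyYYxxY  (last char: 'Y')
  sorted[1] = Y$yxyYYxx  (last char: 'x')
  sorted[2] = YYxxY$yxy  (last char: 'y')
  sorted[3] = YxxY$yxyY  (last char: 'Y')
  sorted[4] = xY$yxyYYx  (last char: 'x')
  sorted[5] = xxY$yxyYY  (last char: 'Y')
  sorted[6] = xyYYxxY$y  (last char: 'y')
  sorted[7] = yYYxxY$yx  (last char: 'x')
  sorted[8] = yxyYYxxY$  (last char: '$')
Last column: YxyYxYyx$
Original string S is at sorted index 8

Answer: YxyYxYyx$
8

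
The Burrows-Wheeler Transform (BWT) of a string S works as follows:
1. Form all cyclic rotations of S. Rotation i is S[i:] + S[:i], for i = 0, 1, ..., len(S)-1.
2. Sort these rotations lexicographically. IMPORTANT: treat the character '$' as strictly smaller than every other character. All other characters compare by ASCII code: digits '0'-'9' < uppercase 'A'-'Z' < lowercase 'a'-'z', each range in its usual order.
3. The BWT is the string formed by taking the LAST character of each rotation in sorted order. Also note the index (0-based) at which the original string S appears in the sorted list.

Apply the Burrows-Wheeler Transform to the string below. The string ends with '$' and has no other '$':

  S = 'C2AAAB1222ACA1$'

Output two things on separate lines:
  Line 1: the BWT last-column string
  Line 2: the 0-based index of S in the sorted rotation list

All 15 rotations (rotation i = S[i:]+S[:i]):
  rot[0] = C2AAAB1222ACA1$
  rot[1] = 2AAAB1222ACA1$C
  rot[2] = AAAB1222ACA1$C2
  rot[3] = AAB1222ACA1$C2A
  rot[4] = AB1222ACA1$C2AA
  rot[5] = B1222ACA1$C2AAA
  rot[6] = 1222ACA1$C2AAAB
  rot[7] = 222ACA1$C2AAAB1
  rot[8] = 22ACA1$C2AAAB12
  rot[9] = 2ACA1$C2AAAB122
  rot[10] = ACA1$C2AAAB1222
  rot[11] = CA1$C2AAAB1222A
  rot[12] = A1$C2AAAB1222AC
  rot[13] = 1$C2AAAB1222ACA
  rot[14] = $C2AAAB1222ACA1
Sorted (with $ < everything):
  sorted[0] = $C2AAAB1222ACA1  (last char: '1')
  sorted[1] = 1$C2AAAB1222ACA  (last char: 'A')
  sorted[2] = 1222ACA1$C2AAAB  (last char: 'B')
  sorted[3] = 222ACA1$C2AAAB1  (last char: '1')
  sorted[4] = 22ACA1$C2AAAB12  (last char: '2')
  sorted[5] = 2AAAB1222ACA1$C  (last char: 'C')
  sorted[6] = 2ACA1$C2AAAB122  (last char: '2')
  sorted[7] = A1$C2AAAB1222AC  (last char: 'C')
  sorted[8] = AAAB1222ACA1$C2  (last char: '2')
  sorted[9] = AAB1222ACA1$C2A  (last char: 'A')
  sorted[10] = AB1222ACA1$C2AA  (last char: 'A')
  sorted[11] = ACA1$C2AAAB1222  (last char: '2')
  sorted[12] = B1222ACA1$C2AAA  (last char: 'A')
  sorted[13] = C2AAAB1222ACA1$  (last char: '$')
  sorted[14] = CA1$C2AAAB1222A  (last char: 'A')
Last column: 1AB12C2C2AA2A$A
Original string S is at sorted index 13

Answer: 1AB12C2C2AA2A$A
13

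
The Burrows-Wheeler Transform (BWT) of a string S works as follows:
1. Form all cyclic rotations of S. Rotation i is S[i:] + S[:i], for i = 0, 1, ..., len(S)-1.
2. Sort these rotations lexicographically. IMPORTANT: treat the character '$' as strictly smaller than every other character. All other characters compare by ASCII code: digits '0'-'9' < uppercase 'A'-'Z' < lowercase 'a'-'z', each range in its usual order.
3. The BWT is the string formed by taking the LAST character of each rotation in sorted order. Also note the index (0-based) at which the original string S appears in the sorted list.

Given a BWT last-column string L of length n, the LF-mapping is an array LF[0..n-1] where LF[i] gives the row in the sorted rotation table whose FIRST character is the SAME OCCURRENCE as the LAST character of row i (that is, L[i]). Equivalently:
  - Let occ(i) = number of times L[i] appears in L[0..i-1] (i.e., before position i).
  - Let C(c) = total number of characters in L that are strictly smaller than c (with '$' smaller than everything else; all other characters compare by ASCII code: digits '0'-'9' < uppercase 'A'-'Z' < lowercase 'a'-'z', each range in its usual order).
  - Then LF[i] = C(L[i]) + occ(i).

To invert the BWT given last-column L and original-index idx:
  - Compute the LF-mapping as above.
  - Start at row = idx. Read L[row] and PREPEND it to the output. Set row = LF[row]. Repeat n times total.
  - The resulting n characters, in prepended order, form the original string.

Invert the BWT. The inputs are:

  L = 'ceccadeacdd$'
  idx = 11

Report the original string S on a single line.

Answer: ecddeacadcc$

Derivation:
LF mapping: 3 10 4 5 1 7 11 2 6 8 9 0
Walk LF starting at row 11, prepending L[row]:
  step 1: row=11, L[11]='$', prepend. Next row=LF[11]=0
  step 2: row=0, L[0]='c', prepend. Next row=LF[0]=3
  step 3: row=3, L[3]='c', prepend. Next row=LF[3]=5
  step 4: row=5, L[5]='d', prepend. Next row=LF[5]=7
  step 5: row=7, L[7]='a', prepend. Next row=LF[7]=2
  step 6: row=2, L[2]='c', prepend. Next row=LF[2]=4
  step 7: row=4, L[4]='a', prepend. Next row=LF[4]=1
  step 8: row=1, L[1]='e', prepend. Next row=LF[1]=10
  step 9: row=10, L[10]='d', prepend. Next row=LF[10]=9
  step 10: row=9, L[9]='d', prepend. Next row=LF[9]=8
  step 11: row=8, L[8]='c', prepend. Next row=LF[8]=6
  step 12: row=6, L[6]='e', prepend. Next row=LF[6]=11
Reversed output: ecddeacadcc$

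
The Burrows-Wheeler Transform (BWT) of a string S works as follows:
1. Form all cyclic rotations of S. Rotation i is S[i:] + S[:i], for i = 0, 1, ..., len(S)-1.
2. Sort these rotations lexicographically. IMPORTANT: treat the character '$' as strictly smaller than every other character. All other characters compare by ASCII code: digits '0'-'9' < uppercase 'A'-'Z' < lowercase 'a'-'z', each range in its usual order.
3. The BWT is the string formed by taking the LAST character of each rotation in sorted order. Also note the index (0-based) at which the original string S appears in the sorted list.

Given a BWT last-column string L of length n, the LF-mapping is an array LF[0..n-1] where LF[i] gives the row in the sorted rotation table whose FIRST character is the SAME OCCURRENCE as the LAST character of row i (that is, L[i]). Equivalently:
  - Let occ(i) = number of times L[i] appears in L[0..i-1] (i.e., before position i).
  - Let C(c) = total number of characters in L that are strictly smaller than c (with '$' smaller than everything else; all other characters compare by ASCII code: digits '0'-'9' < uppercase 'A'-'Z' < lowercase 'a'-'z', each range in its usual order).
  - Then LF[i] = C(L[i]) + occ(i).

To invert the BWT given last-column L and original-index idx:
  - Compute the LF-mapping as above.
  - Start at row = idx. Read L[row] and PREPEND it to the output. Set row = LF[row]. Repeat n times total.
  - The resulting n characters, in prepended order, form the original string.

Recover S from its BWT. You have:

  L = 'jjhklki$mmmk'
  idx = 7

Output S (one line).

LF mapping: 3 4 1 5 8 6 2 0 9 10 11 7
Walk LF starting at row 7, prepending L[row]:
  step 1: row=7, L[7]='$', prepend. Next row=LF[7]=0
  step 2: row=0, L[0]='j', prepend. Next row=LF[0]=3
  step 3: row=3, L[3]='k', prepend. Next row=LF[3]=5
  step 4: row=5, L[5]='k', prepend. Next row=LF[5]=6
  step 5: row=6, L[6]='i', prepend. Next row=LF[6]=2
  step 6: row=2, L[2]='h', prepend. Next row=LF[2]=1
  step 7: row=1, L[1]='j', prepend. Next row=LF[1]=4
  step 8: row=4, L[4]='l', prepend. Next row=LF[4]=8
  step 9: row=8, L[8]='m', prepend. Next row=LF[8]=9
  step 10: row=9, L[9]='m', prepend. Next row=LF[9]=10
  step 11: row=10, L[10]='m', prepend. Next row=LF[10]=11
  step 12: row=11, L[11]='k', prepend. Next row=LF[11]=7
Reversed output: kmmmljhikkj$

Answer: kmmmljhikkj$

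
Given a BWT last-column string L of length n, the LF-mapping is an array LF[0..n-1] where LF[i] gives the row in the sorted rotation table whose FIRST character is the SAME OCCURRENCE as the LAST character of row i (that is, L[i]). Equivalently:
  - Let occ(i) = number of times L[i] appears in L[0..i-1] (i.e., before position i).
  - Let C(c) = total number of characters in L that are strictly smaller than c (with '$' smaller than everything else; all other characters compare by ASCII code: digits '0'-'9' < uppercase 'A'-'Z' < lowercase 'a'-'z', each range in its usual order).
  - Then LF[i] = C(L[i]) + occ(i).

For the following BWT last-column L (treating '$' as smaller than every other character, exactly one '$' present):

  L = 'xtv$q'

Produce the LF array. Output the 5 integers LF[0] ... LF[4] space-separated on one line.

Answer: 4 2 3 0 1

Derivation:
Char counts: '$':1, 'q':1, 't':1, 'v':1, 'x':1
C (first-col start): C('$')=0, C('q')=1, C('t')=2, C('v')=3, C('x')=4
L[0]='x': occ=0, LF[0]=C('x')+0=4+0=4
L[1]='t': occ=0, LF[1]=C('t')+0=2+0=2
L[2]='v': occ=0, LF[2]=C('v')+0=3+0=3
L[3]='$': occ=0, LF[3]=C('$')+0=0+0=0
L[4]='q': occ=0, LF[4]=C('q')+0=1+0=1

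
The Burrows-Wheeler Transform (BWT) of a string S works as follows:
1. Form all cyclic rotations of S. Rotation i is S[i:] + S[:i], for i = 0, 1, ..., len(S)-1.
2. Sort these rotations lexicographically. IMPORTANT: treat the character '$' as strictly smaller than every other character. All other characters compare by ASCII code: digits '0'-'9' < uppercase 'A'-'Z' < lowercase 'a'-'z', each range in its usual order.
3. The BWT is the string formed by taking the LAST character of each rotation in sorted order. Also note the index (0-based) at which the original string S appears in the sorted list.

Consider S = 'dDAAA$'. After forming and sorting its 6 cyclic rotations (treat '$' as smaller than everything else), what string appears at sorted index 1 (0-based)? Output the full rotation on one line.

All 6 rotations (rotation i = S[i:]+S[:i]):
  rot[0] = dDAAA$
  rot[1] = DAAA$d
  rot[2] = AAA$dD
  rot[3] = AA$dDA
  rot[4] = A$dDAA
  rot[5] = $dDAAA
Sorted (with $ < everything):
  sorted[0] = $dDAAA
  sorted[1] = A$dDAA
  sorted[2] = AA$dDA
  sorted[3] = AAA$dD
  sorted[4] = DAAA$d
  sorted[5] = dDAAA$
sorted[1] = A$dDAA

Answer: A$dDAA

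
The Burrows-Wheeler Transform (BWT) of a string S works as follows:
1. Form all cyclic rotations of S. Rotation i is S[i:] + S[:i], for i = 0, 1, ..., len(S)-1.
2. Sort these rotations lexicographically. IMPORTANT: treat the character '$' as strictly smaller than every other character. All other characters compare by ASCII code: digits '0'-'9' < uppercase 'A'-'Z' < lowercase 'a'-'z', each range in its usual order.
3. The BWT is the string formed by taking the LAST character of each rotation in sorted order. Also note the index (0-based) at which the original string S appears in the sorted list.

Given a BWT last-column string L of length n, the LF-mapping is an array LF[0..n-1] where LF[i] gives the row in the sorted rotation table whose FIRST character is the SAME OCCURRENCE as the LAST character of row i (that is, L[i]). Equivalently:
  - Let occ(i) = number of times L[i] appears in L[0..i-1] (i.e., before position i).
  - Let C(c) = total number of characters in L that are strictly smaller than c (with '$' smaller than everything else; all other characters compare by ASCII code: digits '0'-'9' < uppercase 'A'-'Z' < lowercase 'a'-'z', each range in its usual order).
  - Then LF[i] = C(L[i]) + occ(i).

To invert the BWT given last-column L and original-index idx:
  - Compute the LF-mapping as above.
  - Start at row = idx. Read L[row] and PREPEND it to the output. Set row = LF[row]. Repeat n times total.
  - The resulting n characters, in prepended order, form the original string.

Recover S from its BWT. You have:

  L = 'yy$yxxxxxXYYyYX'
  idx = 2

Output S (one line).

LF mapping: 11 12 0 13 6 7 8 9 10 1 3 4 14 5 2
Walk LF starting at row 2, prepending L[row]:
  step 1: row=2, L[2]='$', prepend. Next row=LF[2]=0
  step 2: row=0, L[0]='y', prepend. Next row=LF[0]=11
  step 3: row=11, L[11]='Y', prepend. Next row=LF[11]=4
  step 4: row=4, L[4]='x', prepend. Next row=LF[4]=6
  step 5: row=6, L[6]='x', prepend. Next row=LF[6]=8
  step 6: row=8, L[8]='x', prepend. Next row=LF[8]=10
  step 7: row=10, L[10]='Y', prepend. Next row=LF[10]=3
  step 8: row=3, L[3]='y', prepend. Next row=LF[3]=13
  step 9: row=13, L[13]='Y', prepend. Next row=LF[13]=5
  step 10: row=5, L[5]='x', prepend. Next row=LF[5]=7
  step 11: row=7, L[7]='x', prepend. Next row=LF[7]=9
  step 12: row=9, L[9]='X', prepend. Next row=LF[9]=1
  step 13: row=1, L[1]='y', prepend. Next row=LF[1]=12
  step 14: row=12, L[12]='y', prepend. Next row=LF[12]=14
  step 15: row=14, L[14]='X', prepend. Next row=LF[14]=2
Reversed output: XyyXxxYyYxxxYy$

Answer: XyyXxxYyYxxxYy$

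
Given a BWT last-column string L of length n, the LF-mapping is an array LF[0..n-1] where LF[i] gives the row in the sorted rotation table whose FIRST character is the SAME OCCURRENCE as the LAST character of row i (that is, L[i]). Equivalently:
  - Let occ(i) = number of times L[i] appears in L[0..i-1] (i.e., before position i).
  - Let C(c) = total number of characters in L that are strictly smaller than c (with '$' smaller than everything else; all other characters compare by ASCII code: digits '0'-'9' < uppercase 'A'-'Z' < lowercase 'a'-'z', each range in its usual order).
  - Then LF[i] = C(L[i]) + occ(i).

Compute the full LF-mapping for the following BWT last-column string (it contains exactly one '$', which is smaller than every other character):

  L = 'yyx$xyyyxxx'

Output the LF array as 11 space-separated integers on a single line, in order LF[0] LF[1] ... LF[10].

Answer: 6 7 1 0 2 8 9 10 3 4 5

Derivation:
Char counts: '$':1, 'x':5, 'y':5
C (first-col start): C('$')=0, C('x')=1, C('y')=6
L[0]='y': occ=0, LF[0]=C('y')+0=6+0=6
L[1]='y': occ=1, LF[1]=C('y')+1=6+1=7
L[2]='x': occ=0, LF[2]=C('x')+0=1+0=1
L[3]='$': occ=0, LF[3]=C('$')+0=0+0=0
L[4]='x': occ=1, LF[4]=C('x')+1=1+1=2
L[5]='y': occ=2, LF[5]=C('y')+2=6+2=8
L[6]='y': occ=3, LF[6]=C('y')+3=6+3=9
L[7]='y': occ=4, LF[7]=C('y')+4=6+4=10
L[8]='x': occ=2, LF[8]=C('x')+2=1+2=3
L[9]='x': occ=3, LF[9]=C('x')+3=1+3=4
L[10]='x': occ=4, LF[10]=C('x')+4=1+4=5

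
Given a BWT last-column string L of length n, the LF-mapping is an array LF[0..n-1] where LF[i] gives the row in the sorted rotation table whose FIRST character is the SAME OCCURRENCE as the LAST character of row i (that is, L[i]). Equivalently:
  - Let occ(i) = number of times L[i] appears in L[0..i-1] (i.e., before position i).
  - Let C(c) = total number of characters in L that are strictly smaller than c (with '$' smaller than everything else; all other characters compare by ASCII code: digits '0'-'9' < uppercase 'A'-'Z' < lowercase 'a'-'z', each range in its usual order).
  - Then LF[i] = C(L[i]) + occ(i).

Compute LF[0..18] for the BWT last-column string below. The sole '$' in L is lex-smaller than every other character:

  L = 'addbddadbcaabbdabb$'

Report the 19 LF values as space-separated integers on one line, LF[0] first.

Char counts: '$':1, 'a':5, 'b':6, 'c':1, 'd':6
C (first-col start): C('$')=0, C('a')=1, C('b')=6, C('c')=12, C('d')=13
L[0]='a': occ=0, LF[0]=C('a')+0=1+0=1
L[1]='d': occ=0, LF[1]=C('d')+0=13+0=13
L[2]='d': occ=1, LF[2]=C('d')+1=13+1=14
L[3]='b': occ=0, LF[3]=C('b')+0=6+0=6
L[4]='d': occ=2, LF[4]=C('d')+2=13+2=15
L[5]='d': occ=3, LF[5]=C('d')+3=13+3=16
L[6]='a': occ=1, LF[6]=C('a')+1=1+1=2
L[7]='d': occ=4, LF[7]=C('d')+4=13+4=17
L[8]='b': occ=1, LF[8]=C('b')+1=6+1=7
L[9]='c': occ=0, LF[9]=C('c')+0=12+0=12
L[10]='a': occ=2, LF[10]=C('a')+2=1+2=3
L[11]='a': occ=3, LF[11]=C('a')+3=1+3=4
L[12]='b': occ=2, LF[12]=C('b')+2=6+2=8
L[13]='b': occ=3, LF[13]=C('b')+3=6+3=9
L[14]='d': occ=5, LF[14]=C('d')+5=13+5=18
L[15]='a': occ=4, LF[15]=C('a')+4=1+4=5
L[16]='b': occ=4, LF[16]=C('b')+4=6+4=10
L[17]='b': occ=5, LF[17]=C('b')+5=6+5=11
L[18]='$': occ=0, LF[18]=C('$')+0=0+0=0

Answer: 1 13 14 6 15 16 2 17 7 12 3 4 8 9 18 5 10 11 0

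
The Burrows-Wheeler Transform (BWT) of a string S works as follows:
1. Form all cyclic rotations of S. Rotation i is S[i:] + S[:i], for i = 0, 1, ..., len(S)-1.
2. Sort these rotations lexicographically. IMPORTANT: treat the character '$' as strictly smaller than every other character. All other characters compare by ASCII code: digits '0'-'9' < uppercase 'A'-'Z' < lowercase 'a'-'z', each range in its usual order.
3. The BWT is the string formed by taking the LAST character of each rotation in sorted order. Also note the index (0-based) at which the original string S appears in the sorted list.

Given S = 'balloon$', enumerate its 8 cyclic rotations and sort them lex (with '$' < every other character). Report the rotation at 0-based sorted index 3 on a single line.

All 8 rotations (rotation i = S[i:]+S[:i]):
  rot[0] = balloon$
  rot[1] = alloon$b
  rot[2] = lloon$ba
  rot[3] = loon$bal
  rot[4] = oon$ball
  rot[5] = on$ballo
  rot[6] = n$balloo
  rot[7] = $balloon
Sorted (with $ < everything):
  sorted[0] = $balloon
  sorted[1] = alloon$b
  sorted[2] = balloon$
  sorted[3] = lloon$ba
  sorted[4] = loon$bal
  sorted[5] = n$balloo
  sorted[6] = on$ballo
  sorted[7] = oon$ball
sorted[3] = lloon$ba

Answer: lloon$ba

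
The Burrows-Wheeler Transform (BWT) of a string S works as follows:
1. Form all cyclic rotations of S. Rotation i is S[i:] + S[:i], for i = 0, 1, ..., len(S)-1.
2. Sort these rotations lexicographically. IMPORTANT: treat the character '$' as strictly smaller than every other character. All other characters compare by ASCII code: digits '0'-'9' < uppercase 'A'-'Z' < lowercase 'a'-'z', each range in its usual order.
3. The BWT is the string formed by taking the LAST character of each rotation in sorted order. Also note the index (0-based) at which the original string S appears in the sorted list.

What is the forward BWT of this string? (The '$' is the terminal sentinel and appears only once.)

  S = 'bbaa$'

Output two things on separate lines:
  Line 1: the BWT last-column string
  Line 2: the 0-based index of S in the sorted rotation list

Answer: aabb$
4

Derivation:
All 5 rotations (rotation i = S[i:]+S[:i]):
  rot[0] = bbaa$
  rot[1] = baa$b
  rot[2] = aa$bb
  rot[3] = a$bba
  rot[4] = $bbaa
Sorted (with $ < everything):
  sorted[0] = $bbaa  (last char: 'a')
  sorted[1] = a$bba  (last char: 'a')
  sorted[2] = aa$bb  (last char: 'b')
  sorted[3] = baa$b  (last char: 'b')
  sorted[4] = bbaa$  (last char: '$')
Last column: aabb$
Original string S is at sorted index 4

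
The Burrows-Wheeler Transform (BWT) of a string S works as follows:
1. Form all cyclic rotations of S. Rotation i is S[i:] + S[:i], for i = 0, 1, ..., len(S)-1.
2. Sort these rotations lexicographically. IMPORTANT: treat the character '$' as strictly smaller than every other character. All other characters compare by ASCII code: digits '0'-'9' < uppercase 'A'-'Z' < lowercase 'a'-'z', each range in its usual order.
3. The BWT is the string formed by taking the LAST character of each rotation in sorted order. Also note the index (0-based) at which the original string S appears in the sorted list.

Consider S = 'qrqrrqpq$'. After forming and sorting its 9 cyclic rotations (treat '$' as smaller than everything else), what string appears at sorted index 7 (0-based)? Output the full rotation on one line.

All 9 rotations (rotation i = S[i:]+S[:i]):
  rot[0] = qrqrrqpq$
  rot[1] = rqrrqpq$q
  rot[2] = qrrqpq$qr
  rot[3] = rrqpq$qrq
  rot[4] = rqpq$qrqr
  rot[5] = qpq$qrqrr
  rot[6] = pq$qrqrrq
  rot[7] = q$qrqrrqp
  rot[8] = $qrqrrqpq
Sorted (with $ < everything):
  sorted[0] = $qrqrrqpq
  sorted[1] = pq$qrqrrq
  sorted[2] = q$qrqrrqp
  sorted[3] = qpq$qrqrr
  sorted[4] = qrqrrqpq$
  sorted[5] = qrrqpq$qr
  sorted[6] = rqpq$qrqr
  sorted[7] = rqrrqpq$q
  sorted[8] = rrqpq$qrq
sorted[7] = rqrrqpq$q

Answer: rqrrqpq$q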